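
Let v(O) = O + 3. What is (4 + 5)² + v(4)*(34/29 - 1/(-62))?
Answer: 160597/1798 ≈ 89.320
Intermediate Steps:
v(O) = 3 + O
(4 + 5)² + v(4)*(34/29 - 1/(-62)) = (4 + 5)² + (3 + 4)*(34/29 - 1/(-62)) = 9² + 7*(34*(1/29) - 1*(-1/62)) = 81 + 7*(34/29 + 1/62) = 81 + 7*(2137/1798) = 81 + 14959/1798 = 160597/1798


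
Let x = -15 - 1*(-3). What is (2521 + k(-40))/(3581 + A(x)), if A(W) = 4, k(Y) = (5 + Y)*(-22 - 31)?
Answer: 4376/3585 ≈ 1.2206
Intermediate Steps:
k(Y) = -265 - 53*Y (k(Y) = (5 + Y)*(-53) = -265 - 53*Y)
x = -12 (x = -15 + 3 = -12)
(2521 + k(-40))/(3581 + A(x)) = (2521 + (-265 - 53*(-40)))/(3581 + 4) = (2521 + (-265 + 2120))/3585 = (2521 + 1855)*(1/3585) = 4376*(1/3585) = 4376/3585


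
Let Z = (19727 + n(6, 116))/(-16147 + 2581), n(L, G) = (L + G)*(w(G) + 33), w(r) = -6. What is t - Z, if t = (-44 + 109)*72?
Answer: 63511901/13566 ≈ 4681.7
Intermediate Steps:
t = 4680 (t = 65*72 = 4680)
n(L, G) = 27*G + 27*L (n(L, G) = (L + G)*(-6 + 33) = (G + L)*27 = 27*G + 27*L)
Z = -23021/13566 (Z = (19727 + (27*116 + 27*6))/(-16147 + 2581) = (19727 + (3132 + 162))/(-13566) = (19727 + 3294)*(-1/13566) = 23021*(-1/13566) = -23021/13566 ≈ -1.6970)
t - Z = 4680 - 1*(-23021/13566) = 4680 + 23021/13566 = 63511901/13566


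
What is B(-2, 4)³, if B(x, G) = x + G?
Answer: 8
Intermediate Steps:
B(x, G) = G + x
B(-2, 4)³ = (4 - 2)³ = 2³ = 8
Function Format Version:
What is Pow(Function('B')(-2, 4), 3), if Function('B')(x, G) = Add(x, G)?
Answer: 8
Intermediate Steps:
Function('B')(x, G) = Add(G, x)
Pow(Function('B')(-2, 4), 3) = Pow(Add(4, -2), 3) = Pow(2, 3) = 8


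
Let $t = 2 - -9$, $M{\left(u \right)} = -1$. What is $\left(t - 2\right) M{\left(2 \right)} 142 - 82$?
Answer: $-1360$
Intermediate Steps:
$t = 11$ ($t = 2 + 9 = 11$)
$\left(t - 2\right) M{\left(2 \right)} 142 - 82 = \left(11 - 2\right) \left(-1\right) 142 - 82 = 9 \left(-1\right) 142 - 82 = \left(-9\right) 142 - 82 = -1278 - 82 = -1360$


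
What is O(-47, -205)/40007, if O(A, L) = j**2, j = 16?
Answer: 256/40007 ≈ 0.0063989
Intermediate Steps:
O(A, L) = 256 (O(A, L) = 16**2 = 256)
O(-47, -205)/40007 = 256/40007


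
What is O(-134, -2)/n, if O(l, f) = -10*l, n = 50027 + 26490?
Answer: 1340/76517 ≈ 0.017512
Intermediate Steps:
n = 76517
O(-134, -2)/n = -10*(-134)/76517 = 1340*(1/76517) = 1340/76517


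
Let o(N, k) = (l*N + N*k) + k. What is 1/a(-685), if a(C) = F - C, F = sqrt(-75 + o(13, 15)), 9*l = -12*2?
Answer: 2055/1407374 - sqrt(903)/1407374 ≈ 0.0014388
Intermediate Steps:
l = -8/3 (l = (-12*2)/9 = (1/9)*(-24) = -8/3 ≈ -2.6667)
o(N, k) = k - 8*N/3 + N*k (o(N, k) = (-8*N/3 + N*k) + k = k - 8*N/3 + N*k)
F = sqrt(903)/3 (F = sqrt(-75 + (15 - 8/3*13 + 13*15)) = sqrt(-75 + (15 - 104/3 + 195)) = sqrt(-75 + 526/3) = sqrt(301/3) = sqrt(903)/3 ≈ 10.017)
a(C) = -C + sqrt(903)/3 (a(C) = sqrt(903)/3 - C = -C + sqrt(903)/3)
1/a(-685) = 1/(-1*(-685) + sqrt(903)/3) = 1/(685 + sqrt(903)/3)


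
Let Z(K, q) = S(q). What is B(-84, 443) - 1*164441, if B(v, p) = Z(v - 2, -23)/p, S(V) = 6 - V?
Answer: -72847334/443 ≈ -1.6444e+5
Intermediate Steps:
Z(K, q) = 6 - q
B(v, p) = 29/p (B(v, p) = (6 - 1*(-23))/p = (6 + 23)/p = 29/p)
B(-84, 443) - 1*164441 = 29/443 - 1*164441 = 29*(1/443) - 164441 = 29/443 - 164441 = -72847334/443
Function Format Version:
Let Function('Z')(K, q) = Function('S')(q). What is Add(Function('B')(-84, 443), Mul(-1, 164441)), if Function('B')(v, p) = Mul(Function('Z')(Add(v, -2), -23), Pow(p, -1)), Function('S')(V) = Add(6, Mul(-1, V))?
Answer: Rational(-72847334, 443) ≈ -1.6444e+5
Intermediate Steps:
Function('Z')(K, q) = Add(6, Mul(-1, q))
Function('B')(v, p) = Mul(29, Pow(p, -1)) (Function('B')(v, p) = Mul(Add(6, Mul(-1, -23)), Pow(p, -1)) = Mul(Add(6, 23), Pow(p, -1)) = Mul(29, Pow(p, -1)))
Add(Function('B')(-84, 443), Mul(-1, 164441)) = Add(Mul(29, Pow(443, -1)), Mul(-1, 164441)) = Add(Mul(29, Rational(1, 443)), -164441) = Add(Rational(29, 443), -164441) = Rational(-72847334, 443)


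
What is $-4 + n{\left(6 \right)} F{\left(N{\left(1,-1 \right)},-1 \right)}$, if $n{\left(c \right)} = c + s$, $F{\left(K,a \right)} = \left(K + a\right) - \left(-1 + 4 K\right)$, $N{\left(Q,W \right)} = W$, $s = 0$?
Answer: $14$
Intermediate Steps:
$F{\left(K,a \right)} = 1 + a - 3 K$ ($F{\left(K,a \right)} = \left(K + a\right) - \left(-1 + 4 K\right) = 1 + a - 3 K$)
$n{\left(c \right)} = c$ ($n{\left(c \right)} = c + 0 = c$)
$-4 + n{\left(6 \right)} F{\left(N{\left(1,-1 \right)},-1 \right)} = -4 + 6 \left(1 - 1 - -3\right) = -4 + 6 \left(1 - 1 + 3\right) = -4 + 6 \cdot 3 = -4 + 18 = 14$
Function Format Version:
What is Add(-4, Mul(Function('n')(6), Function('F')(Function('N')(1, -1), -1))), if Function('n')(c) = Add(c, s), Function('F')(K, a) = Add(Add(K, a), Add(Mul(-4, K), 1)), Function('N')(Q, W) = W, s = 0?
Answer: 14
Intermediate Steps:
Function('F')(K, a) = Add(1, a, Mul(-3, K)) (Function('F')(K, a) = Add(Add(K, a), Add(1, Mul(-4, K))) = Add(1, a, Mul(-3, K)))
Function('n')(c) = c (Function('n')(c) = Add(c, 0) = c)
Add(-4, Mul(Function('n')(6), Function('F')(Function('N')(1, -1), -1))) = Add(-4, Mul(6, Add(1, -1, Mul(-3, -1)))) = Add(-4, Mul(6, Add(1, -1, 3))) = Add(-4, Mul(6, 3)) = Add(-4, 18) = 14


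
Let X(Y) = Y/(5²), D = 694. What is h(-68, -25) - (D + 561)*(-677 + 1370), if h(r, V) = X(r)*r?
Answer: -21738251/25 ≈ -8.6953e+5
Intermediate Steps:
X(Y) = Y/25
h(r, V) = r²/25 (h(r, V) = (r/25)*r = r²/25)
h(-68, -25) - (D + 561)*(-677 + 1370) = (1/25)*(-68)² - (694 + 561)*(-677 + 1370) = (1/25)*4624 - 1255*693 = 4624/25 - 1*869715 = 4624/25 - 869715 = -21738251/25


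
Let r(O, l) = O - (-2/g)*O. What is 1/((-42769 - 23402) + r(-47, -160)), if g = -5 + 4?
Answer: -1/66124 ≈ -1.5123e-5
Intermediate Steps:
g = -1
r(O, l) = -O (r(O, l) = O - (-2/(-1))*O = O - (-2*(-1))*O = O - 2*O = -O)
1/((-42769 - 23402) + r(-47, -160)) = 1/((-42769 - 23402) - 1*(-47)) = 1/(-66171 + 47) = 1/(-66124) = -1/66124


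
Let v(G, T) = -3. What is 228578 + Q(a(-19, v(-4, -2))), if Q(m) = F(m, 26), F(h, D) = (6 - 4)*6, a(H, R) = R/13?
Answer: 228590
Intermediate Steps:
a(H, R) = R/13 (a(H, R) = R*(1/13) = R/13)
F(h, D) = 12 (F(h, D) = 2*6 = 12)
Q(m) = 12
228578 + Q(a(-19, v(-4, -2))) = 228578 + 12 = 228590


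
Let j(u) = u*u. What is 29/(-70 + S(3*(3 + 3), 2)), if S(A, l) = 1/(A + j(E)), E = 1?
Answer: -551/1329 ≈ -0.41460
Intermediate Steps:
j(u) = u**2
S(A, l) = 1/(1 + A) (S(A, l) = 1/(A + 1**2) = 1/(A + 1) = 1/(1 + A))
29/(-70 + S(3*(3 + 3), 2)) = 29/(-70 + 1/(1 + 3*(3 + 3))) = 29/(-70 + 1/(1 + 3*6)) = 29/(-70 + 1/(1 + 18)) = 29/(-70 + 1/19) = 29/(-1329/19) = 29*(-19/1329) = -551/1329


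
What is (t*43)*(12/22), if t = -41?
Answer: -10578/11 ≈ -961.64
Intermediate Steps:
(t*43)*(12/22) = (-41*43)*(12/22) = -21156/22 = -1763*6/11 = -10578/11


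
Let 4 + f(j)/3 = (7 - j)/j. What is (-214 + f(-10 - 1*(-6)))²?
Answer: 877969/16 ≈ 54873.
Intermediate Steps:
f(j) = -12 + 3*(7 - j)/j (f(j) = -12 + 3*((7 - j)/j) = -12 + 3*(7 - j)/j)
(-214 + f(-10 - 1*(-6)))² = (-214 + (-15 + 21/(-10 - 1*(-6))))² = (-214 + (-15 + 21/(-10 + 6)))² = (-214 + (-15 + 21/(-4)))² = (-214 + (-15 + 21*(-¼)))² = (-214 + (-15 - 21/4))² = (-214 - 81/4)² = (-937/4)² = 877969/16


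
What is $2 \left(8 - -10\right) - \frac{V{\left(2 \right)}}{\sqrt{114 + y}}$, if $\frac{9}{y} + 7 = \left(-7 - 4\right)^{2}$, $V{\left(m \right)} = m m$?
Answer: $36 - \frac{4 \sqrt{570}}{255} \approx 35.625$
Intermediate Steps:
$V{\left(m \right)} = m^{2}$
$y = \frac{3}{38}$ ($y = \frac{9}{-7 + \left(-7 - 4\right)^{2}} = \frac{9}{-7 + \left(-11\right)^{2}} = \frac{9}{-7 + 121} = \frac{9}{114} = 9 \cdot \frac{1}{114} = \frac{3}{38} \approx 0.078947$)
$2 \left(8 - -10\right) - \frac{V{\left(2 \right)}}{\sqrt{114 + y}} = 2 \left(8 - -10\right) - \frac{2^{2}}{\sqrt{114 + \frac{3}{38}}} = 2 \left(8 + 10\right) - \frac{4}{\sqrt{\frac{4335}{38}}} = 2 \cdot 18 - \frac{4}{\frac{17}{38} \sqrt{570}} = 36 - 4 \frac{\sqrt{570}}{255} = 36 - \frac{4 \sqrt{570}}{255}$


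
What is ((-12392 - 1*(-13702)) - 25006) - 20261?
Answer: -43957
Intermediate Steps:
((-12392 - 1*(-13702)) - 25006) - 20261 = ((-12392 + 13702) - 25006) - 20261 = (1310 - 25006) - 20261 = -23696 - 20261 = -43957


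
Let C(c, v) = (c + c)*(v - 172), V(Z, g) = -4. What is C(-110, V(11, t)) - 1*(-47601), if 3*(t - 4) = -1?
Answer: 86321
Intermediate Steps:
t = 11/3 (t = 4 + (⅓)*(-1) = 4 - ⅓ = 11/3 ≈ 3.6667)
C(c, v) = 2*c*(-172 + v) (C(c, v) = (2*c)*(-172 + v) = 2*c*(-172 + v))
C(-110, V(11, t)) - 1*(-47601) = 2*(-110)*(-172 - 4) - 1*(-47601) = 2*(-110)*(-176) + 47601 = 38720 + 47601 = 86321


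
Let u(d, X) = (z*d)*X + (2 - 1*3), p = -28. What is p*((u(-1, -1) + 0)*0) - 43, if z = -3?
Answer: -43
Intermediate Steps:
u(d, X) = -1 - 3*X*d (u(d, X) = (-3*d)*X + (2 - 1*3) = -3*X*d + (2 - 3) = -3*X*d - 1 = -1 - 3*X*d)
p*((u(-1, -1) + 0)*0) - 43 = -28*((-1 - 3*(-1)*(-1)) + 0)*0 - 43 = -28*((-1 - 3) + 0)*0 - 43 = -28*(-4 + 0)*0 - 43 = -(-112)*0 - 43 = -28*0 - 43 = 0 - 43 = -43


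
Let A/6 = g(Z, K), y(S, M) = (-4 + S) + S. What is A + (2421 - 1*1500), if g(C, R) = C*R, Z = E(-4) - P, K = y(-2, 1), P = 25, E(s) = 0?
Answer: 2121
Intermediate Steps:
y(S, M) = -4 + 2*S
K = -8 (K = -4 + 2*(-2) = -4 - 4 = -8)
Z = -25 (Z = 0 - 1*25 = 0 - 25 = -25)
A = 1200 (A = 6*(-25*(-8)) = 6*200 = 1200)
A + (2421 - 1*1500) = 1200 + (2421 - 1*1500) = 1200 + (2421 - 1500) = 1200 + 921 = 2121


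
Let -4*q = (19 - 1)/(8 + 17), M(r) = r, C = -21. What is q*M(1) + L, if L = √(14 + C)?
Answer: -9/50 + I*√7 ≈ -0.18 + 2.6458*I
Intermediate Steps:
q = -9/50 (q = -(19 - 1)/(4*(8 + 17)) = -9/(2*25) = -¼*18/25 = -9/50 ≈ -0.18000)
L = I*√7 (L = √(14 - 21) = √(-7) = I*√7 ≈ 2.6458*I)
q*M(1) + L = -9/50*1 + I*√7 = -9/50 + I*√7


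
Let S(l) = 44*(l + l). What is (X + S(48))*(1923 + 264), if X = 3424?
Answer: 16726176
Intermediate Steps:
S(l) = 88*l (S(l) = 44*(2*l) = 88*l)
(X + S(48))*(1923 + 264) = (3424 + 88*48)*(1923 + 264) = (3424 + 4224)*2187 = 7648*2187 = 16726176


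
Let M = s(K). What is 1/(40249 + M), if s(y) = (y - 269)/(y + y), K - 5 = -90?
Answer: 85/3421342 ≈ 2.4844e-5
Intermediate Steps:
K = -85 (K = 5 - 90 = -85)
s(y) = (-269 + y)/(2*y) (s(y) = (-269 + y)/((2*y)) = (-269 + y)*(1/(2*y)) = (-269 + y)/(2*y))
M = 177/85 (M = (1/2)*(-269 - 85)/(-85) = (1/2)*(-1/85)*(-354) = 177/85 ≈ 2.0824)
1/(40249 + M) = 1/(40249 + 177/85) = 1/(3421342/85) = 85/3421342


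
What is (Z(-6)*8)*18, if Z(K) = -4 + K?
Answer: -1440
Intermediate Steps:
(Z(-6)*8)*18 = ((-4 - 6)*8)*18 = -10*8*18 = -80*18 = -1440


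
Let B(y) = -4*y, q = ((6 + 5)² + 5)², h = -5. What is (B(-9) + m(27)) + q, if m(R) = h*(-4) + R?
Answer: 15959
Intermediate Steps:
m(R) = 20 + R (m(R) = -5*(-4) + R = 20 + R)
q = 15876 (q = (11² + 5)² = (121 + 5)² = 126² = 15876)
(B(-9) + m(27)) + q = (-4*(-9) + (20 + 27)) + 15876 = (36 + 47) + 15876 = 83 + 15876 = 15959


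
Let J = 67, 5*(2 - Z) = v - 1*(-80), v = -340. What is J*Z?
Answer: 3618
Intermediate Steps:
Z = 54 (Z = 2 - (-340 - 1*(-80))/5 = 2 - (-340 + 80)/5 = 2 - 1/5*(-260) = 2 + 52 = 54)
J*Z = 67*54 = 3618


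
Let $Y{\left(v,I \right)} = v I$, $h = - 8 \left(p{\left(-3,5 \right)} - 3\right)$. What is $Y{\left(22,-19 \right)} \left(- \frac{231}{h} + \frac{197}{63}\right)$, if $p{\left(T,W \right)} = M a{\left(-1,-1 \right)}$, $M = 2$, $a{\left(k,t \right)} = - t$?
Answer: $\frac{2712193}{252} \approx 10763.0$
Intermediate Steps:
$p{\left(T,W \right)} = 2$ ($p{\left(T,W \right)} = 2 \left(\left(-1\right) \left(-1\right)\right) = 2 \cdot 1 = 2$)
$h = 8$ ($h = - 8 \left(2 - 3\right) = \left(-8\right) \left(-1\right) = 8$)
$Y{\left(v,I \right)} = I v$
$Y{\left(22,-19 \right)} \left(- \frac{231}{h} + \frac{197}{63}\right) = \left(-19\right) 22 \left(- \frac{231}{8} + \frac{197}{63}\right) = - 418 \left(\left(-231\right) \frac{1}{8} + 197 \cdot \frac{1}{63}\right) = - 418 \left(- \frac{231}{8} + \frac{197}{63}\right) = \left(-418\right) \left(- \frac{12977}{504}\right) = \frac{2712193}{252}$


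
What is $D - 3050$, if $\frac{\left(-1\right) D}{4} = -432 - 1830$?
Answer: $5998$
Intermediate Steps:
$D = 9048$ ($D = - 4 \left(-432 - 1830\right) = \left(-4\right) \left(-2262\right) = 9048$)
$D - 3050 = 9048 - 3050 = 5998$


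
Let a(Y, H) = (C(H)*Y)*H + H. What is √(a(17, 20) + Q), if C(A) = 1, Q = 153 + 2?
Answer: √515 ≈ 22.694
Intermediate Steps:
Q = 155
a(Y, H) = H + H*Y (a(Y, H) = (1*Y)*H + H = Y*H + H = H*Y + H = H + H*Y)
√(a(17, 20) + Q) = √(20*(1 + 17) + 155) = √(20*18 + 155) = √(360 + 155) = √515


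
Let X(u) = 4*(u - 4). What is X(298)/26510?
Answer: 588/13255 ≈ 0.044361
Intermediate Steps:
X(u) = -16 + 4*u (X(u) = 4*(-4 + u) = -16 + 4*u)
X(298)/26510 = (-16 + 4*298)/26510 = (-16 + 1192)*(1/26510) = 1176*(1/26510) = 588/13255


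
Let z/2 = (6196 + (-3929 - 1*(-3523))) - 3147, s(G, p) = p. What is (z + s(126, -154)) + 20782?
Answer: 25914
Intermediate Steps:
z = 5286 (z = 2*((6196 + (-3929 - 1*(-3523))) - 3147) = 2*((6196 + (-3929 + 3523)) - 3147) = 2*((6196 - 406) - 3147) = 2*(5790 - 3147) = 2*2643 = 5286)
(z + s(126, -154)) + 20782 = (5286 - 154) + 20782 = 5132 + 20782 = 25914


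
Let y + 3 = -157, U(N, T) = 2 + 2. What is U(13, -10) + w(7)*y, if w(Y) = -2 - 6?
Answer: 1284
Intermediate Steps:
U(N, T) = 4
y = -160 (y = -3 - 157 = -160)
w(Y) = -8
U(13, -10) + w(7)*y = 4 - 8*(-160) = 4 + 1280 = 1284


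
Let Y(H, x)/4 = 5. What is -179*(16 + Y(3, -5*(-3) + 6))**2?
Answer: -231984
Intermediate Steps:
Y(H, x) = 20 (Y(H, x) = 4*5 = 20)
-179*(16 + Y(3, -5*(-3) + 6))**2 = -179*(16 + 20)**2 = -179*36**2 = -179*1296 = -231984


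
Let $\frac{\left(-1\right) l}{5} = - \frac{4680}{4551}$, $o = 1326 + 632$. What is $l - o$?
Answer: $- \frac{2962486}{1517} \approx -1952.9$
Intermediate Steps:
$o = 1958$
$l = \frac{7800}{1517}$ ($l = - 5 \left(- \frac{4680}{4551}\right) = - 5 \left(\left(-4680\right) \frac{1}{4551}\right) = \left(-5\right) \left(- \frac{1560}{1517}\right) = \frac{7800}{1517} \approx 5.1417$)
$l - o = \frac{7800}{1517} - 1958 = - \frac{2962486}{1517}$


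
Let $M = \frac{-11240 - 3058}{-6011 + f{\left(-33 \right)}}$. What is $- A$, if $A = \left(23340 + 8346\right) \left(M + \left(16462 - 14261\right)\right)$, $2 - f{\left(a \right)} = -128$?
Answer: $- \frac{410599196994}{5881} \approx -6.9818 \cdot 10^{7}$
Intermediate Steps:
$f{\left(a \right)} = 130$ ($f{\left(a \right)} = 2 - -128 = 2 + 128 = 130$)
$M = \frac{14298}{5881}$ ($M = \frac{-11240 - 3058}{-6011 + 130} = - \frac{14298}{-5881} = \left(-14298\right) \left(- \frac{1}{5881}\right) = \frac{14298}{5881} \approx 2.4312$)
$A = \frac{410599196994}{5881}$ ($A = \left(23340 + 8346\right) \left(\frac{14298}{5881} + \left(16462 - 14261\right)\right) = 31686 \left(\frac{14298}{5881} + 2201\right) = 31686 \cdot \frac{12958379}{5881} = \frac{410599196994}{5881} \approx 6.9818 \cdot 10^{7}$)
$- A = \left(-1\right) \frac{410599196994}{5881} = - \frac{410599196994}{5881}$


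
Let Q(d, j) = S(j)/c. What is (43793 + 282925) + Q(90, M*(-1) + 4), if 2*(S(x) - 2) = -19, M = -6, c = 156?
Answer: 33978667/104 ≈ 3.2672e+5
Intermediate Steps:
S(x) = -15/2 (S(x) = 2 + (½)*(-19) = 2 - 19/2 = -15/2)
Q(d, j) = -5/104 (Q(d, j) = -15/2/156 = -15/2*1/156 = -5/104)
(43793 + 282925) + Q(90, M*(-1) + 4) = (43793 + 282925) - 5/104 = 326718 - 5/104 = 33978667/104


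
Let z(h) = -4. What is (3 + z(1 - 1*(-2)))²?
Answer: 1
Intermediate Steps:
(3 + z(1 - 1*(-2)))² = (3 - 4)² = (-1)² = 1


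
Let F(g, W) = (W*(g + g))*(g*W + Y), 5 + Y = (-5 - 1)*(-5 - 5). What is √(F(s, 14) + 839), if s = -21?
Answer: √141371 ≈ 375.99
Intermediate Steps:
Y = 55 (Y = -5 + (-5 - 1)*(-5 - 5) = -5 - 6*(-10) = -5 + 60 = 55)
F(g, W) = 2*W*g*(55 + W*g) (F(g, W) = (W*(g + g))*(g*W + 55) = (W*(2*g))*(W*g + 55) = (2*W*g)*(55 + W*g) = 2*W*g*(55 + W*g))
√(F(s, 14) + 839) = √(2*14*(-21)*(55 + 14*(-21)) + 839) = √(2*14*(-21)*(55 - 294) + 839) = √(2*14*(-21)*(-239) + 839) = √(140532 + 839) = √141371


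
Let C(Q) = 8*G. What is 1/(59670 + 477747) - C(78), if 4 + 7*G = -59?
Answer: 38694025/537417 ≈ 72.000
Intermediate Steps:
G = -9 (G = -4/7 + (1/7)*(-59) = -4/7 - 59/7 = -9)
C(Q) = -72 (C(Q) = 8*(-9) = -72)
1/(59670 + 477747) - C(78) = 1/(59670 + 477747) - 1*(-72) = 1/537417 + 72 = 38694025/537417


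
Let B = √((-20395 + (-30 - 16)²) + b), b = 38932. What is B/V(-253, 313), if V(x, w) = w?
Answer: √20653/313 ≈ 0.45914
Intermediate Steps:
B = √20653 (B = √((-20395 + (-30 - 16)²) + 38932) = √((-20395 + (-46)²) + 38932) = √((-20395 + 2116) + 38932) = √(-18279 + 38932) = √20653 ≈ 143.71)
B/V(-253, 313) = √20653/313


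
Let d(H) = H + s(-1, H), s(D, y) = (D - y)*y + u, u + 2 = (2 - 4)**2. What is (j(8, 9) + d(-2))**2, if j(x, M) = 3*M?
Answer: 625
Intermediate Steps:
u = 2 (u = -2 + (2 - 4)**2 = -2 + (-2)**2 = -2 + 4 = 2)
s(D, y) = 2 + y*(D - y) (s(D, y) = (D - y)*y + 2 = y*(D - y) + 2 = 2 + y*(D - y))
d(H) = 2 - H**2 (d(H) = H + (2 - H**2 - H) = H + (2 - H - H**2) = 2 - H**2)
(j(8, 9) + d(-2))**2 = (3*9 + (2 - 1*(-2)**2))**2 = (27 + (2 - 1*4))**2 = (27 + (2 - 4))**2 = (27 - 2)**2 = 25**2 = 625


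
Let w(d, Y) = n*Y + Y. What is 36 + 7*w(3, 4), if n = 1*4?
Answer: 176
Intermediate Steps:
n = 4
w(d, Y) = 5*Y (w(d, Y) = 4*Y + Y = 5*Y)
36 + 7*w(3, 4) = 36 + 7*(5*4) = 36 + 7*20 = 36 + 140 = 176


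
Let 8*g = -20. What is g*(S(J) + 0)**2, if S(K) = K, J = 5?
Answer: -125/2 ≈ -62.500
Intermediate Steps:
g = -5/2 (g = (1/8)*(-20) = -5/2 ≈ -2.5000)
g*(S(J) + 0)**2 = -5*(5 + 0)**2/2 = -5/2*5**2 = -5/2*25 = -125/2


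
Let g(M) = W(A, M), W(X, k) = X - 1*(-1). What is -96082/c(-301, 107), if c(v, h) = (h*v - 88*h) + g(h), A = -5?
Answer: 96082/41627 ≈ 2.3082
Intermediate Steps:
W(X, k) = 1 + X (W(X, k) = X + 1 = 1 + X)
g(M) = -4 (g(M) = 1 - 5 = -4)
c(v, h) = -4 - 88*h + h*v (c(v, h) = (h*v - 88*h) - 4 = (-88*h + h*v) - 4 = -4 - 88*h + h*v)
-96082/c(-301, 107) = -96082/(-4 - 88*107 + 107*(-301)) = -96082/(-4 - 9416 - 32207) = -96082/(-41627) = -96082*(-1/41627) = 96082/41627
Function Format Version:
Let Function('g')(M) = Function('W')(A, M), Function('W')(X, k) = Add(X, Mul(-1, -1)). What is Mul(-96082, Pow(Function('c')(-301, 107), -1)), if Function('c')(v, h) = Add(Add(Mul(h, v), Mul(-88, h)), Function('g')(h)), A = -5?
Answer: Rational(96082, 41627) ≈ 2.3082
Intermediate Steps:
Function('W')(X, k) = Add(1, X) (Function('W')(X, k) = Add(X, 1) = Add(1, X))
Function('g')(M) = -4 (Function('g')(M) = Add(1, -5) = -4)
Function('c')(v, h) = Add(-4, Mul(-88, h), Mul(h, v)) (Function('c')(v, h) = Add(Add(Mul(h, v), Mul(-88, h)), -4) = Add(Add(Mul(-88, h), Mul(h, v)), -4) = Add(-4, Mul(-88, h), Mul(h, v)))
Mul(-96082, Pow(Function('c')(-301, 107), -1)) = Mul(-96082, Pow(Add(-4, Mul(-88, 107), Mul(107, -301)), -1)) = Mul(-96082, Pow(Add(-4, -9416, -32207), -1)) = Mul(-96082, Pow(-41627, -1)) = Mul(-96082, Rational(-1, 41627)) = Rational(96082, 41627)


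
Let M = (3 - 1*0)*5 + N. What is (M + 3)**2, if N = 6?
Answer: 576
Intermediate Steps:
M = 21 (M = (3 - 1*0)*5 + 6 = (3 + 0)*5 + 6 = 3*5 + 6 = 15 + 6 = 21)
(M + 3)**2 = (21 + 3)**2 = 24**2 = 576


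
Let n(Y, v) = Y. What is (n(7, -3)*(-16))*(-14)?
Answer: 1568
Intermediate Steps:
(n(7, -3)*(-16))*(-14) = (7*(-16))*(-14) = -112*(-14) = 1568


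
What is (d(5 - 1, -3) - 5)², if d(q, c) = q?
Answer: 1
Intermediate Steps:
(d(5 - 1, -3) - 5)² = ((5 - 1) - 5)² = (4 - 5)² = (-1)² = 1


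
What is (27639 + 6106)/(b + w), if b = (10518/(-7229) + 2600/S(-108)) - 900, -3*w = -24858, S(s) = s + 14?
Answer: 11465302435/2499597472 ≈ 4.5869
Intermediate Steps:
S(s) = 14 + s
w = 8286 (w = -⅓*(-24858) = 8286)
b = -315678746/339763 (b = (10518/(-7229) + 2600/(14 - 108)) - 900 = (10518*(-1/7229) + 2600/(-94)) - 900 = (-10518/7229 + 2600*(-1/94)) - 900 = (-10518/7229 - 1300/47) - 900 = -9892046/339763 - 900 = -315678746/339763 ≈ -929.11)
(27639 + 6106)/(b + w) = (27639 + 6106)/(-315678746/339763 + 8286) = 33745/(2499597472/339763) = 33745*(339763/2499597472) = 11465302435/2499597472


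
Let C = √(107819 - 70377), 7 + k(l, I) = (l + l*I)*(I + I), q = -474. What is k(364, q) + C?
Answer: 163219049 + √37442 ≈ 1.6322e+8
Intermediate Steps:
k(l, I) = -7 + 2*I*(l + I*l) (k(l, I) = -7 + (l + l*I)*(I + I) = -7 + (l + I*l)*(2*I) = -7 + 2*I*(l + I*l))
C = √37442 ≈ 193.50
k(364, q) + C = (-7 + 2*(-474)*364 + 2*364*(-474)²) + √37442 = (-7 - 345072 + 2*364*224676) + √37442 = (-7 - 345072 + 163564128) + √37442 = 163219049 + √37442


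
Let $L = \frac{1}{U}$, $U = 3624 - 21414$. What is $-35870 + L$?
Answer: $- \frac{638127301}{17790} \approx -35870.0$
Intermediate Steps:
$U = -17790$
$L = - \frac{1}{17790}$ ($L = \frac{1}{-17790} = - \frac{1}{17790} \approx -5.6211 \cdot 10^{-5}$)
$-35870 + L = -35870 - \frac{1}{17790} = - \frac{638127301}{17790}$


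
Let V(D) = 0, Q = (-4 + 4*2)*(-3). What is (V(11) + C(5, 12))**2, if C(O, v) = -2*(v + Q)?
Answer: 0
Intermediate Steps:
Q = -12 (Q = (-4 + 8)*(-3) = 4*(-3) = -12)
C(O, v) = 24 - 2*v (C(O, v) = -2*(v - 12) = -2*(-12 + v) = 24 - 2*v)
(V(11) + C(5, 12))**2 = (0 + (24 - 2*12))**2 = (0 + (24 - 24))**2 = (0 + 0)**2 = 0**2 = 0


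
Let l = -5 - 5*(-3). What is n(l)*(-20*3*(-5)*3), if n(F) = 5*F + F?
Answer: 54000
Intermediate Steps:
l = 10 (l = -5 + 15 = 10)
n(F) = 6*F
n(l)*(-20*3*(-5)*3) = (6*10)*(-20*3*(-5)*3) = 60*(-(-300)*3) = 60*(-20*(-45)) = 60*900 = 54000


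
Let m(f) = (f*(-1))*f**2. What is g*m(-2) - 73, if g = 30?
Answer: 167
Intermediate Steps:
m(f) = -f**3 (m(f) = (-f)*f**2 = -f**3)
g*m(-2) - 73 = 30*(-1*(-2)**3) - 73 = 30*(-1*(-8)) - 73 = 30*8 - 73 = 240 - 73 = 167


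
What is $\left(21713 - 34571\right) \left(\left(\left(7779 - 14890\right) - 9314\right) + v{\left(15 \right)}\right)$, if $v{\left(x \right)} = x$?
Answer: $210999780$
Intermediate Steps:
$\left(21713 - 34571\right) \left(\left(\left(7779 - 14890\right) - 9314\right) + v{\left(15 \right)}\right) = \left(21713 - 34571\right) \left(\left(\left(7779 - 14890\right) - 9314\right) + 15\right) = - 12858 \left(\left(-7111 - 9314\right) + 15\right) = - 12858 \left(-16425 + 15\right) = \left(-12858\right) \left(-16410\right) = 210999780$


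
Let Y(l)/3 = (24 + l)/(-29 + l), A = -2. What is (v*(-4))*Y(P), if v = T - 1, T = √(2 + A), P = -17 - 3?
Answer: -48/49 ≈ -0.97959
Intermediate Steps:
P = -20
T = 0 (T = √(2 - 2) = √0 = 0)
v = -1 (v = 0 - 1 = -1)
Y(l) = 3*(24 + l)/(-29 + l) (Y(l) = 3*((24 + l)/(-29 + l)) = 3*(24 + l)/(-29 + l))
(v*(-4))*Y(P) = (-1*(-4))*(3*(24 - 20)/(-29 - 20)) = 4*(3*4/(-49)) = 4*(3*(-1/49)*4) = 4*(-12/49) = -48/49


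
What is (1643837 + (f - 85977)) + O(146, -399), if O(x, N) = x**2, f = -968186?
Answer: 610990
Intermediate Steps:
(1643837 + (f - 85977)) + O(146, -399) = (1643837 + (-968186 - 85977)) + 146**2 = (1643837 - 1054163) + 21316 = 589674 + 21316 = 610990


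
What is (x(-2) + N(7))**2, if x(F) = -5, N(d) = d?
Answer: 4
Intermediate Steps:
(x(-2) + N(7))**2 = (-5 + 7)**2 = 2**2 = 4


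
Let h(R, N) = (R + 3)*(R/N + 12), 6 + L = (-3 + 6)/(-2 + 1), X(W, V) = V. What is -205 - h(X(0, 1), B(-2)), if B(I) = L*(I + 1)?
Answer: -2281/9 ≈ -253.44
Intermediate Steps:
L = -9 (L = -6 + (-3 + 6)/(-2 + 1) = -6 + 3/(-1) = -6 + 3*(-1) = -6 - 3 = -9)
B(I) = -9 - 9*I (B(I) = -9*(I + 1) = -9*(1 + I) = -9 - 9*I)
h(R, N) = (3 + R)*(12 + R/N)
-205 - h(X(0, 1), B(-2)) = -205 - (1² + 3*1 + 12*(-9 - 9*(-2))*(3 + 1))/(-9 - 9*(-2)) = -205 - (1 + 3 + 12*(-9 + 18)*4)/(-9 + 18) = -205 - (1 + 3 + 12*9*4)/9 = -205 - (1 + 3 + 432)/9 = -205 - 436/9 = -2281/9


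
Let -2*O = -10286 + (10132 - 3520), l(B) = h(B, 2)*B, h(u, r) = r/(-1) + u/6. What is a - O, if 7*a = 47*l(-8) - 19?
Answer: -4982/3 ≈ -1660.7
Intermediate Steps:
h(u, r) = -r + u/6 (h(u, r) = r*(-1) + u*(⅙) = -r + u/6)
l(B) = B*(-2 + B/6) (l(B) = (-1*2 + B/6)*B = (-2 + B/6)*B = B*(-2 + B/6))
O = 1837 (O = -(-10286 + (10132 - 3520))/2 = -(-10286 + 6612)/2 = -½*(-3674) = 1837)
a = 529/3 (a = (47*((⅙)*(-8)*(-12 - 8)) - 19)/7 = (47*((⅙)*(-8)*(-20)) - 19)/7 = (47*(80/3) - 19)/7 = (3760/3 - 19)/7 = (⅐)*(3703/3) = 529/3 ≈ 176.33)
a - O = 529/3 - 1*1837 = 529/3 - 1837 = -4982/3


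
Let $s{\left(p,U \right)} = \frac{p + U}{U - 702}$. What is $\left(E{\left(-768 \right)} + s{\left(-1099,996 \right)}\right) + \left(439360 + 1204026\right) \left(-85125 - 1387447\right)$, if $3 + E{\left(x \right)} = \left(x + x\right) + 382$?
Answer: $- \frac{711481237725109}{294} \approx -2.42 \cdot 10^{12}$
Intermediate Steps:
$s{\left(p,U \right)} = \frac{U + p}{-702 + U}$
$E{\left(x \right)} = 379 + 2 x$ ($E{\left(x \right)} = -3 + \left(\left(x + x\right) + 382\right) = -3 + \left(2 x + 382\right) = -3 + \left(382 + 2 x\right) = 379 + 2 x$)
$\left(E{\left(-768 \right)} + s{\left(-1099,996 \right)}\right) + \left(439360 + 1204026\right) \left(-85125 - 1387447\right) = \left(\left(379 + 2 \left(-768\right)\right) + \frac{996 - 1099}{-702 + 996}\right) + \left(439360 + 1204026\right) \left(-85125 - 1387447\right) = \left(\left(379 - 1536\right) + \frac{1}{294} \left(-103\right)\right) + 1643386 \left(-1472572\right) = \left(-1157 + \frac{1}{294} \left(-103\right)\right) - 2420004208792 = \left(-1157 - \frac{103}{294}\right) - 2420004208792 = - \frac{340261}{294} - 2420004208792 = - \frac{711481237725109}{294}$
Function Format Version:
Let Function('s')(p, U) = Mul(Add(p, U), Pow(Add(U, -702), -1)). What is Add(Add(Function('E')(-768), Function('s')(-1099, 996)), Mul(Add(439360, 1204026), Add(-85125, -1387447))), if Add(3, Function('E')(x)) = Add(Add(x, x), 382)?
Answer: Rational(-711481237725109, 294) ≈ -2.4200e+12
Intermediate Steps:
Function('s')(p, U) = Mul(Pow(Add(-702, U), -1), Add(U, p)) (Function('s')(p, U) = Mul(Add(U, p), Pow(Add(-702, U), -1)) = Mul(Pow(Add(-702, U), -1), Add(U, p)))
Function('E')(x) = Add(379, Mul(2, x)) (Function('E')(x) = Add(-3, Add(Add(x, x), 382)) = Add(-3, Add(Mul(2, x), 382)) = Add(-3, Add(382, Mul(2, x))) = Add(379, Mul(2, x)))
Add(Add(Function('E')(-768), Function('s')(-1099, 996)), Mul(Add(439360, 1204026), Add(-85125, -1387447))) = Add(Add(Add(379, Mul(2, -768)), Mul(Pow(Add(-702, 996), -1), Add(996, -1099))), Mul(Add(439360, 1204026), Add(-85125, -1387447))) = Add(Add(Add(379, -1536), Mul(Pow(294, -1), -103)), Mul(1643386, -1472572)) = Add(Add(-1157, Mul(Rational(1, 294), -103)), -2420004208792) = Add(Add(-1157, Rational(-103, 294)), -2420004208792) = Add(Rational(-340261, 294), -2420004208792) = Rational(-711481237725109, 294)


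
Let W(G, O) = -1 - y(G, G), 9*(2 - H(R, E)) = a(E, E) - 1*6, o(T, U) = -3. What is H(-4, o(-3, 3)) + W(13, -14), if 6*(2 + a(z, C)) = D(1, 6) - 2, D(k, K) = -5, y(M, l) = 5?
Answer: -161/54 ≈ -2.9815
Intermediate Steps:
a(z, C) = -19/6 (a(z, C) = -2 + (-5 - 2)/6 = -2 + (1/6)*(-7) = -2 - 7/6 = -19/6)
H(R, E) = 163/54 (H(R, E) = 2 - (-19/6 - 1*6)/9 = 2 - (-19/6 - 6)/9 = 2 - 1/9*(-55/6) = 2 + 55/54 = 163/54)
W(G, O) = -6 (W(G, O) = -1 - 1*5 = -1 - 5 = -6)
H(-4, o(-3, 3)) + W(13, -14) = 163/54 - 6 = -161/54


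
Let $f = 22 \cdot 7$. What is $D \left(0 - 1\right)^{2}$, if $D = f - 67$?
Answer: $87$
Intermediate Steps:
$f = 154$
$D = 87$ ($D = 154 - 67 = 87$)
$D \left(0 - 1\right)^{2} = 87 \left(0 - 1\right)^{2} = 87 \left(-1\right)^{2} = 87 \cdot 1 = 87$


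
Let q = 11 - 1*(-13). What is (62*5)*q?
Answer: 7440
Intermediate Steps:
q = 24 (q = 11 + 13 = 24)
(62*5)*q = (62*5)*24 = 310*24 = 7440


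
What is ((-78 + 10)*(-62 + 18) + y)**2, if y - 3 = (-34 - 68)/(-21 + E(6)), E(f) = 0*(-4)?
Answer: 440958001/49 ≈ 8.9991e+6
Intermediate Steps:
E(f) = 0
y = 55/7 (y = 3 + (-34 - 68)/(-21 + 0) = 3 - 102/(-21) = 3 - 102*(-1/21) = 3 + 34/7 = 55/7 ≈ 7.8571)
((-78 + 10)*(-62 + 18) + y)**2 = ((-78 + 10)*(-62 + 18) + 55/7)**2 = (-68*(-44) + 55/7)**2 = (2992 + 55/7)**2 = (20999/7)**2 = 440958001/49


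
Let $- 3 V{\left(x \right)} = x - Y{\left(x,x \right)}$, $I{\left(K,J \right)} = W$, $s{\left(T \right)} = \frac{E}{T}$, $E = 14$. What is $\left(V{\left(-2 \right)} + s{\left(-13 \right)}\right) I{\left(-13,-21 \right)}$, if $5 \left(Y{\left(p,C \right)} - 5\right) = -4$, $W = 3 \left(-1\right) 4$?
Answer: $- \frac{772}{65} \approx -11.877$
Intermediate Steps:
$W = -12$ ($W = \left(-3\right) 4 = -12$)
$Y{\left(p,C \right)} = \frac{21}{5}$ ($Y{\left(p,C \right)} = 5 + \frac{1}{5} \left(-4\right) = 5 - \frac{4}{5} = \frac{21}{5}$)
$s{\left(T \right)} = \frac{14}{T}$
$I{\left(K,J \right)} = -12$
$V{\left(x \right)} = \frac{7}{5} - \frac{x}{3}$ ($V{\left(x \right)} = - \frac{x - \frac{21}{5}}{3} = - \frac{- \frac{21}{5} + x}{3} = \frac{7}{5} - \frac{x}{3}$)
$\left(V{\left(-2 \right)} + s{\left(-13 \right)}\right) I{\left(-13,-21 \right)} = \left(\left(\frac{7}{5} - - \frac{2}{3}\right) + \frac{14}{-13}\right) \left(-12\right) = \left(\left(\frac{7}{5} + \frac{2}{3}\right) + 14 \left(- \frac{1}{13}\right)\right) \left(-12\right) = \left(\frac{31}{15} - \frac{14}{13}\right) \left(-12\right) = \frac{193}{195} \left(-12\right) = - \frac{772}{65}$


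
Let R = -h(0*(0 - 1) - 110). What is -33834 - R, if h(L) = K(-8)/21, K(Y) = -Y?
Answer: -710506/21 ≈ -33834.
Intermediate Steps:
h(L) = 8/21 (h(L) = -1*(-8)/21 = 8*(1/21) = 8/21)
R = -8/21 (R = -1*8/21 = -8/21 ≈ -0.38095)
-33834 - R = -33834 - 1*(-8/21) = -33834 + 8/21 = -710506/21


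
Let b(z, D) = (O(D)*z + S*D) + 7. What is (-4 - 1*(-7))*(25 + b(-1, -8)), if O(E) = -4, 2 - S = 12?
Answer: 348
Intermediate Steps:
S = -10 (S = 2 - 1*12 = 2 - 12 = -10)
b(z, D) = 7 - 10*D - 4*z (b(z, D) = (-4*z - 10*D) + 7 = (-10*D - 4*z) + 7 = 7 - 10*D - 4*z)
(-4 - 1*(-7))*(25 + b(-1, -8)) = (-4 - 1*(-7))*(25 + (7 - 10*(-8) - 4*(-1))) = (-4 + 7)*(25 + (7 + 80 + 4)) = 3*(25 + 91) = 3*116 = 348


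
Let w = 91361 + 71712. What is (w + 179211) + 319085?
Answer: 661369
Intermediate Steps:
w = 163073
(w + 179211) + 319085 = (163073 + 179211) + 319085 = 342284 + 319085 = 661369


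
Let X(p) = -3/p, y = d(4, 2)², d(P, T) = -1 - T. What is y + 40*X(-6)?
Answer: 29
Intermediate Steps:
y = 9 (y = (-1 - 1*2)² = (-1 - 2)² = (-3)² = 9)
y + 40*X(-6) = 9 + 40*(-3/(-6)) = 9 + 40*(-3*(-⅙)) = 9 + 40*(½) = 9 + 20 = 29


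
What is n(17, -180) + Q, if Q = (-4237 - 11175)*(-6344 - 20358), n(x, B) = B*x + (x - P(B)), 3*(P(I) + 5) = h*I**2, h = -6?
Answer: 411592986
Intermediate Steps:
P(I) = -5 - 2*I**2 (P(I) = -5 + (-6*I**2)/3 = -5 - 2*I**2)
n(x, B) = 5 + x + 2*B**2 + B*x (n(x, B) = B*x + (x - (-5 - 2*B**2)) = B*x + (x + (5 + 2*B**2)) = B*x + (5 + x + 2*B**2) = 5 + x + 2*B**2 + B*x)
Q = 411531224 (Q = -15412*(-26702) = 411531224)
n(17, -180) + Q = (5 + 17 + 2*(-180)**2 - 180*17) + 411531224 = (5 + 17 + 2*32400 - 3060) + 411531224 = (5 + 17 + 64800 - 3060) + 411531224 = 61762 + 411531224 = 411592986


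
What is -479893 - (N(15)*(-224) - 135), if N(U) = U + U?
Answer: -473038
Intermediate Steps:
N(U) = 2*U
-479893 - (N(15)*(-224) - 135) = -479893 - ((2*15)*(-224) - 135) = -479893 - (30*(-224) - 135) = -479893 - (-6720 - 135) = -479893 - 1*(-6855) = -479893 + 6855 = -473038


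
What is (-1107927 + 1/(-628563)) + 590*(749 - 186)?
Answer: -487612147192/628563 ≈ -7.7576e+5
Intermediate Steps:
(-1107927 + 1/(-628563)) + 590*(749 - 186) = (-1107927 - 1/628563) + 590*563 = -696401918902/628563 + 332170 = -487612147192/628563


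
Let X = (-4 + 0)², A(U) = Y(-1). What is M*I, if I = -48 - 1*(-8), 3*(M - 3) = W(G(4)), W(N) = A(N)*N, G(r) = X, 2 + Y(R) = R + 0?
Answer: 520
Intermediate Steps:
Y(R) = -2 + R (Y(R) = -2 + (R + 0) = -2 + R)
A(U) = -3 (A(U) = -2 - 1 = -3)
X = 16 (X = (-4)² = 16)
G(r) = 16
W(N) = -3*N
M = -13 (M = 3 + (-3*16)/3 = 3 + (⅓)*(-48) = 3 - 16 = -13)
I = -40 (I = -48 + 8 = -40)
M*I = -13*(-40) = 520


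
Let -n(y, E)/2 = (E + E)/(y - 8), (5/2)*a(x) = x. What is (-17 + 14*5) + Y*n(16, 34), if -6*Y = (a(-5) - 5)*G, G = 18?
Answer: -304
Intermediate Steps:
a(x) = 2*x/5
n(y, E) = -4*E/(-8 + y) (n(y, E) = -2*(E + E)/(y - 8) = -2*2*E/(-8 + y) = -4*E/(-8 + y))
Y = 21 (Y = -((⅖)*(-5) - 5)*18/6 = -(-2 - 5)*18/6 = -(-7)*18/6 = -⅙*(-126) = 21)
(-17 + 14*5) + Y*n(16, 34) = (-17 + 14*5) + 21*(-4*34/(-8 + 16)) = (-17 + 70) + 21*(-4*34/8) = 53 + 21*(-4*34*⅛) = 53 + 21*(-17) = 53 - 357 = -304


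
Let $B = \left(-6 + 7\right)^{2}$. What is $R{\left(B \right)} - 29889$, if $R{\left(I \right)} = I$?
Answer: $-29888$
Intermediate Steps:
$B = 1$ ($B = 1^{2} = 1$)
$R{\left(B \right)} - 29889 = 1 - 29889 = -29888$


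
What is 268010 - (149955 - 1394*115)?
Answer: 278365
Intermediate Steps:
268010 - (149955 - 1394*115) = 268010 - (149955 - 1*160310) = 268010 - (149955 - 160310) = 268010 - 1*(-10355) = 268010 + 10355 = 278365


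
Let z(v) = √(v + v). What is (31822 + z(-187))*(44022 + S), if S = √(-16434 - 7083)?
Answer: 3*(14674 + I*√2613)*(31822 + I*√374) ≈ 1.4009e+9 + 5.7313e+6*I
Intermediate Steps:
z(v) = √2*√v (z(v) = √(2*v) = √2*√v)
S = 3*I*√2613 (S = √(-23517) = 3*I*√2613 ≈ 153.35*I)
(31822 + z(-187))*(44022 + S) = (31822 + √2*√(-187))*(44022 + 3*I*√2613) = (31822 + √2*(I*√187))*(44022 + 3*I*√2613) = (31822 + I*√374)*(44022 + 3*I*√2613)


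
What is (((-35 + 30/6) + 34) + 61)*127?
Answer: 8255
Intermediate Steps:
(((-35 + 30/6) + 34) + 61)*127 = (((-35 + 30*(⅙)) + 34) + 61)*127 = (((-35 + 5) + 34) + 61)*127 = ((-30 + 34) + 61)*127 = (4 + 61)*127 = 65*127 = 8255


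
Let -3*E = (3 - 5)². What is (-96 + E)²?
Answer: 85264/9 ≈ 9473.8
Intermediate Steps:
E = -4/3 (E = -(3 - 5)²/3 = -⅓*(-2)² = -⅓*4 = -4/3 ≈ -1.3333)
(-96 + E)² = (-96 - 4/3)² = (-292/3)² = 85264/9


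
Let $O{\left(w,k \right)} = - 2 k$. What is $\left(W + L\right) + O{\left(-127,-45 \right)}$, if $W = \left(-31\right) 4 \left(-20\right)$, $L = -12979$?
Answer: $-10409$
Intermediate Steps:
$W = 2480$ ($W = \left(-124\right) \left(-20\right) = 2480$)
$\left(W + L\right) + O{\left(-127,-45 \right)} = \left(2480 - 12979\right) - -90 = -10499 + 90 = -10409$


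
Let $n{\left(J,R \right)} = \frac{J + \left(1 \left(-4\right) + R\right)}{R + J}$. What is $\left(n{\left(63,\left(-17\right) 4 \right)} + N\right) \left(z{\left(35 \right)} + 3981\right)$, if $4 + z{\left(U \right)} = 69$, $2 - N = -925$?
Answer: $\frac{18789624}{5} \approx 3.7579 \cdot 10^{6}$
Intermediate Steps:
$N = 927$ ($N = 2 - -925 = 2 + 925 = 927$)
$z{\left(U \right)} = 65$ ($z{\left(U \right)} = -4 + 69 = 65$)
$n{\left(J,R \right)} = \frac{-4 + J + R}{J + R}$ ($n{\left(J,R \right)} = \frac{J + \left(-4 + R\right)}{J + R} = \frac{-4 + J + R}{J + R}$)
$\left(n{\left(63,\left(-17\right) 4 \right)} + N\right) \left(z{\left(35 \right)} + 3981\right) = \left(\frac{-4 + 63 - 68}{63 - 68} + 927\right) \left(65 + 3981\right) = \left(\frac{-4 + 63 - 68}{63 - 68} + 927\right) 4046 = \left(\frac{1}{-5} \left(-9\right) + 927\right) 4046 = \left(\left(- \frac{1}{5}\right) \left(-9\right) + 927\right) 4046 = \left(\frac{9}{5} + 927\right) 4046 = \frac{4644}{5} \cdot 4046 = \frac{18789624}{5}$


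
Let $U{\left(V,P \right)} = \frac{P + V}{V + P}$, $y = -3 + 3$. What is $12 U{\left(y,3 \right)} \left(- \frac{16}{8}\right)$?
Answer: $-24$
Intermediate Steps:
$y = 0$
$U{\left(V,P \right)} = 1$ ($U{\left(V,P \right)} = \frac{P + V}{P + V} = 1$)
$12 U{\left(y,3 \right)} \left(- \frac{16}{8}\right) = 12 \cdot 1 \left(- \frac{16}{8}\right) = 12 \left(\left(-16\right) \frac{1}{8}\right) = 12 \left(-2\right) = -24$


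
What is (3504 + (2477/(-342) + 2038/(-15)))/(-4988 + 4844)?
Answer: -5747123/246240 ≈ -23.340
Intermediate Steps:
(3504 + (2477/(-342) + 2038/(-15)))/(-4988 + 4844) = (3504 + (2477*(-1/342) + 2038*(-1/15)))/(-144) = (3504 + (-2477/342 - 2038/15))*(-1/144) = (3504 - 244717/1710)*(-1/144) = (5747123/1710)*(-1/144) = -5747123/246240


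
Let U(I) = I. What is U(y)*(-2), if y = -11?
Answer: 22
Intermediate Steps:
U(y)*(-2) = -11*(-2) = 22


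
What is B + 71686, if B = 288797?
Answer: 360483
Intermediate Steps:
B + 71686 = 288797 + 71686 = 360483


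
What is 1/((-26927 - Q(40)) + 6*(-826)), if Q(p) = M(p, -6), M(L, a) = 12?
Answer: -1/31895 ≈ -3.1353e-5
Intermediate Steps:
Q(p) = 12
1/((-26927 - Q(40)) + 6*(-826)) = 1/((-26927 - 1*12) + 6*(-826)) = 1/((-26927 - 12) - 4956) = 1/(-26939 - 4956) = 1/(-31895) = -1/31895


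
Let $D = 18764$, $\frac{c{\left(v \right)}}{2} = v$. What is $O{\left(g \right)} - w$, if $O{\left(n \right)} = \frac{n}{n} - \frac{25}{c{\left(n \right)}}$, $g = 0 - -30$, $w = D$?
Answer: $- \frac{225161}{12} \approx -18763.0$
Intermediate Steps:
$c{\left(v \right)} = 2 v$
$w = 18764$
$g = 30$ ($g = 0 + 30 = 30$)
$O{\left(n \right)} = 1 - \frac{25}{2 n}$ ($O{\left(n \right)} = \frac{n}{n} - \frac{25}{2 n} = 1 - 25 \frac{1}{2 n} = 1 - \frac{25}{2 n}$)
$O{\left(g \right)} - w = \frac{- \frac{25}{2} + 30}{30} - 18764 = \frac{1}{30} \cdot \frac{35}{2} - 18764 = \frac{7}{12} - 18764 = - \frac{225161}{12}$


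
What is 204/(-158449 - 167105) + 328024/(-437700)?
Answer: -4453284004/5937291075 ≈ -0.75005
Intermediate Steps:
204/(-158449 - 167105) + 328024/(-437700) = 204/(-325554) + 328024*(-1/437700) = 204*(-1/325554) - 82006/109425 = -34/54259 - 82006/109425 = -4453284004/5937291075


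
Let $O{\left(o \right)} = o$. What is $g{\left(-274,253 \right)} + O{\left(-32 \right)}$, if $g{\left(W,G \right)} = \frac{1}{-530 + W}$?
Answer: $- \frac{25729}{804} \approx -32.001$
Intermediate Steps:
$g{\left(-274,253 \right)} + O{\left(-32 \right)} = \frac{1}{-530 - 274} - 32 = \frac{1}{-804} - 32 = - \frac{1}{804} - 32 = - \frac{25729}{804}$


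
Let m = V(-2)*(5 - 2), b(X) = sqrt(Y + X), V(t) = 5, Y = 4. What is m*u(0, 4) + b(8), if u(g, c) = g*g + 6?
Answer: 90 + 2*sqrt(3) ≈ 93.464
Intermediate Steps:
u(g, c) = 6 + g**2 (u(g, c) = g**2 + 6 = 6 + g**2)
b(X) = sqrt(4 + X)
m = 15 (m = 5*(5 - 2) = 5*3 = 15)
m*u(0, 4) + b(8) = 15*(6 + 0**2) + sqrt(4 + 8) = 15*(6 + 0) + sqrt(12) = 15*6 + 2*sqrt(3) = 90 + 2*sqrt(3)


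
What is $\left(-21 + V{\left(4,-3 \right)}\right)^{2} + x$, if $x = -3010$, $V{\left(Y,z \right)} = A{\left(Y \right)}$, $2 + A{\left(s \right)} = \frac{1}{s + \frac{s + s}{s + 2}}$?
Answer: $- \frac{637335}{256} \approx -2489.6$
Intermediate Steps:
$A{\left(s \right)} = -2 + \frac{1}{s + \frac{2 s}{2 + s}}$ ($A{\left(s \right)} = -2 + \frac{1}{s + \frac{s + s}{s + 2}} = -2 + \frac{1}{s + \frac{2 s}{2 + s}}$)
$V{\left(Y,z \right)} = \frac{2 - 7 Y - 2 Y^{2}}{Y \left(4 + Y\right)}$
$\left(-21 + V{\left(4,-3 \right)}\right)^{2} + x = \left(-21 + \frac{2 - 28 - 2 \cdot 4^{2}}{4 \left(4 + 4\right)}\right)^{2} - 3010 = \left(-21 + \frac{2 - 28 - 32}{4 \cdot 8}\right)^{2} - 3010 = \left(-21 + \frac{1}{4} \cdot \frac{1}{8} \left(2 - 28 - 32\right)\right)^{2} - 3010 = \left(-21 + \frac{1}{4} \cdot \frac{1}{8} \left(-58\right)\right)^{2} - 3010 = \left(-21 - \frac{29}{16}\right)^{2} - 3010 = \left(- \frac{365}{16}\right)^{2} - 3010 = \frac{133225}{256} - 3010 = - \frac{637335}{256}$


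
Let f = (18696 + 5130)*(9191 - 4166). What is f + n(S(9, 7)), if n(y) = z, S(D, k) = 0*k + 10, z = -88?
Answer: 119725562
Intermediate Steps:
S(D, k) = 10 (S(D, k) = 0 + 10 = 10)
n(y) = -88
f = 119725650 (f = 23826*5025 = 119725650)
f + n(S(9, 7)) = 119725650 - 88 = 119725562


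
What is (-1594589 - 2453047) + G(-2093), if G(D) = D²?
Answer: 333013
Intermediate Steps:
(-1594589 - 2453047) + G(-2093) = (-1594589 - 2453047) + (-2093)² = -4047636 + 4380649 = 333013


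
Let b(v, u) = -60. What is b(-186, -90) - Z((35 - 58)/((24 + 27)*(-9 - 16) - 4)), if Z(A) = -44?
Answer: -16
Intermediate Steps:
b(-186, -90) - Z((35 - 58)/((24 + 27)*(-9 - 16) - 4)) = -60 - 1*(-44) = -60 + 44 = -16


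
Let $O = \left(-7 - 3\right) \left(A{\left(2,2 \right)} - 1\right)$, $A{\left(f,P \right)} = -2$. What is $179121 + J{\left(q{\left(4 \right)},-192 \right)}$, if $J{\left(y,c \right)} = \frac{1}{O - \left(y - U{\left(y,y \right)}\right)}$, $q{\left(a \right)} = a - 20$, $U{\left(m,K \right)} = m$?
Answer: $\frac{5373631}{30} \approx 1.7912 \cdot 10^{5}$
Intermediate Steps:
$O = 30$ ($O = \left(-7 - 3\right) \left(-2 - 1\right) = \left(-10\right) \left(-3\right) = 30$)
$q{\left(a \right)} = -20 + a$
$J{\left(y,c \right)} = \frac{1}{30}$ ($J{\left(y,c \right)} = \frac{1}{30 + \left(y - y\right)} = \frac{1}{30 + 0} = \frac{1}{30}$)
$179121 + J{\left(q{\left(4 \right)},-192 \right)} = 179121 + \frac{1}{30} = \frac{5373631}{30}$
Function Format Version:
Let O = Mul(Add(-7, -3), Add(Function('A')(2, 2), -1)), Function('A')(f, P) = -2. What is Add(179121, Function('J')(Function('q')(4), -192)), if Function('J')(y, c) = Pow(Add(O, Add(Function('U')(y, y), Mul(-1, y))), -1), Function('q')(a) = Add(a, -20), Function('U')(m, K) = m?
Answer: Rational(5373631, 30) ≈ 1.7912e+5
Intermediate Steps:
O = 30 (O = Mul(Add(-7, -3), Add(-2, -1)) = Mul(-10, -3) = 30)
Function('q')(a) = Add(-20, a)
Function('J')(y, c) = Rational(1, 30) (Function('J')(y, c) = Pow(Add(30, Add(y, Mul(-1, y))), -1) = Pow(Add(30, 0), -1) = Pow(30, -1) = Rational(1, 30))
Add(179121, Function('J')(Function('q')(4), -192)) = Add(179121, Rational(1, 30)) = Rational(5373631, 30)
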